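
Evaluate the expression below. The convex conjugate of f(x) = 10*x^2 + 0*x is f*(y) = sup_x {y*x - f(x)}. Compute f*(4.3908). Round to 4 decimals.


f*(y) = sup_x {y*x - a*x^2 - b*x} = sup_x {(y-b)*x - a*x^2}
FOC: (y - b) - 2a*x = 0 => x* = (y - b)/(2a)
x* = (4.3908 - 0)/(2*10) = 0.2195
f*(4.3908) = (y-b)^2/(4a) = (4.3908 - 0)^2/(4*10)
= 19.2791/40 = 0.482


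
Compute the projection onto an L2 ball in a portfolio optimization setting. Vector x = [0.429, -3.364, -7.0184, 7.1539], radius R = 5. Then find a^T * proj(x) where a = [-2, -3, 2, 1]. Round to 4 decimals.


Step 1: Compute ||x|| (intermediates to 6 decimals).
||x|| = sqrt(0.429^2 + (-3.364)^2 + (-7.0184)^2 + 7.1539^2) = 10.580017
Step 2: Project.
Since ||x|| > R, scale = R/||x|| = 5/10.580017 = 0.472589, proj(x) = scale * x
proj(x) = [0.202741, -1.589789, -3.316819, 3.380854]
Step 3: Dot product.
a^T * proj(x) = -2*0.202741 - 3*(-1.589789) + 2*(-3.316819) + 1*3.380854 = 1.1111


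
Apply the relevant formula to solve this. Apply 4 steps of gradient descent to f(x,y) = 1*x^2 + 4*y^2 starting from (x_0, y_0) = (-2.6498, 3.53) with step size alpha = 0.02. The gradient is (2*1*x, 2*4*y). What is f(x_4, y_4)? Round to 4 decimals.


Gradient descent on f(x,y) = 1*x^2 + 4*y^2.
Starting point: (-2.6498, 3.53), alpha = 0.02
Step 1: grad_x = 2*1*-2.6498 = -5.2996, grad_y = 2*4*3.53 = 28.24
  x_1 = -2.6498 - 0.02*-5.2996 = -2.5438
  y_1 = 3.53 - 0.02*28.24 = 2.9652
Step 2: grad_x = 2*1*-2.5438 = -5.0876, grad_y = 2*4*2.9652 = 23.7216
  x_2 = -2.5438 - 0.02*-5.0876 = -2.4421
  y_2 = 2.9652 - 0.02*23.7216 = 2.4908
Step 3: grad_x = 2*1*-2.4421 = -4.8841, grad_y = 2*4*2.4908 = 19.9261
  x_3 = -2.4421 - 0.02*-4.8841 = -2.3444
  y_3 = 2.4908 - 0.02*19.9261 = 2.0922
Step 4: grad_x = 2*1*-2.3444 = -4.6887, grad_y = 2*4*2.0922 = 16.738
  x_4 = -2.3444 - 0.02*-4.6887 = -2.2506
  y_4 = 2.0922 - 0.02*16.738 = 1.7575
f(-2.2506, 1.7575) = 1*(-2.2506)^2 + 4*1.7575^2 = 17.4202


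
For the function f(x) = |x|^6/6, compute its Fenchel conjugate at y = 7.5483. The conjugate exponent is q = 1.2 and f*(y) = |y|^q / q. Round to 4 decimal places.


The conjugate exponent q satisfies 1/p + 1/q = 1.
p = 6, so q = 6/(6 - 1) = 1.2
|y|^q = 7.5483^1.2 = 11.3089
f*(7.5483) = 11.3089 / 1.2 = 9.4241


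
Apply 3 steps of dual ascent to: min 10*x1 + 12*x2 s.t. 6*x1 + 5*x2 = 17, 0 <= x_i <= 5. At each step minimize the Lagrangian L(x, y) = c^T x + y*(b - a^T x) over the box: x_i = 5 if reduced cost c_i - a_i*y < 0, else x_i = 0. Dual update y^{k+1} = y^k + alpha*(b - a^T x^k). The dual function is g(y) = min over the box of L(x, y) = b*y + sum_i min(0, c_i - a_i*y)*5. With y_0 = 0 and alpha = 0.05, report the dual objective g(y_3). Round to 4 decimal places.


Dual ascent for LP: min 10*x1 + 12*x2, 6*x1 + 5*x2 = 17, 0 <= x_i <= 5
Step 1: y^k = 0.0, reduced costs: (10.0, 12.0)
  x^k = (0.0, 0.0), subgradient = b - a^T x = 17.0
  y^{k+1} = 0.0 + 0.05*17.0 = 0.85
Step 2: y^k = 0.85, reduced costs: (4.9, 7.75)
  x^k = (0.0, 0.0), subgradient = b - a^T x = 17.0
  y^{k+1} = 0.85 + 0.05*17.0 = 1.7
Step 3: y^k = 1.7, reduced costs: (-0.2, 3.5)
  x^k = (5.0, 0.0), subgradient = b - a^T x = -13.0
  y^{k+1} = 1.7 + 0.05*-13.0 = 1.05
Dual objective at y_3 = 1.05: reduced costs (3.7, 6.75), box minimizer x = (0.0, 0.0)
g(y_3) = b*y + (c1 - a1*y)*x1 + (c2 - a2*y)*x2 = 17*1.05 + 3.7*0.0 + 6.75*0.0 = 17.85 + 0.0 + 0.0 = 17.85


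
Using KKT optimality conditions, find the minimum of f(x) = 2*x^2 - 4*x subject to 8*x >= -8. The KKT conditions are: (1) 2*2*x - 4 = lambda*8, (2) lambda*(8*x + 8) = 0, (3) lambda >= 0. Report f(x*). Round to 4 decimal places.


Step 1: Try lambda = 0 (constraint inactive).
Stationarity: 2*2*x - 4 = 0
x* = 4/(2*2) = 1.0
Check constraint: 8*1.0 = 8.0 >= -8 -- satisfied.
Step 2: Compute optimal value.
f(x*) = 2*1.0^2 - 4*1.0 = -2.0


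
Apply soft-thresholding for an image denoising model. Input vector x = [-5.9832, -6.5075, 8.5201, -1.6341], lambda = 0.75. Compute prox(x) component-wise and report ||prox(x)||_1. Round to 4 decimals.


Soft-thresholding with lambda = 0.75:
prox(-5.9832) = sign(-5.9832)*max(|-5.9832| - 0.75, 0) = -5.2332
prox(-6.5075) = sign(-6.5075)*max(|-6.5075| - 0.75, 0) = -5.7575
prox(8.5201) = sign(8.5201)*max(|8.5201| - 0.75, 0) = 7.7701
prox(-1.6341) = sign(-1.6341)*max(|-1.6341| - 0.75, 0) = -0.8841
prox(x) = [-5.2332, -5.7575, 7.7701, -0.8841]
||prox(x)||_1 = 5.2332 + 5.7575 + 7.7701 + 0.8841 = 19.6449


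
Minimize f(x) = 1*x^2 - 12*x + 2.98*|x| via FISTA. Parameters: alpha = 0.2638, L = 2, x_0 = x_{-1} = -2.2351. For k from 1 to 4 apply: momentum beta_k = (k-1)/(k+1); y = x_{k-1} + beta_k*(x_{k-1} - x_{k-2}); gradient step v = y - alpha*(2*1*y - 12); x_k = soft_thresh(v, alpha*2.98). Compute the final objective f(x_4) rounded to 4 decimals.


FISTA on f(x) = 1*x^2 - 12*x + 2.98*|x|
L = 2, alpha = 0.2638
Iteration 1: beta = 0.0, y = -2.2351 + 0.0*(-2.2351 + 2.2351) = -2.2351
  grad(y) = -16.4702, v = y - alpha*grad = 2.1097
  prox(v) = soft_thresh(2.1097, 0.7861) = 1.3236
Iteration 2: beta = 0.3333, y = 1.3236 + 0.3333*(1.3236 + 2.2351) = 2.5099
  grad(y) = -6.9803, v = y - alpha*grad = 4.3513
  prox(v) = soft_thresh(4.3513, 0.7861) = 3.5651
Iteration 3: beta = 0.5, y = 3.5651 + 0.5*(3.5651 - 1.3236) = 4.6859
  grad(y) = -2.6282, v = y - alpha*grad = 5.3792
  prox(v) = soft_thresh(5.3792, 0.7861) = 4.5931
Iteration 4: beta = 0.6, y = 4.5931 + 0.6*(4.5931 - 3.5651) = 5.2099
  grad(y) = -1.5803, v = y - alpha*grad = 5.6267
  prox(v) = soft_thresh(5.6267, 0.7861) = 4.8406
f(x_4) = 1*4.8406^2 - 12*4.8406 + 2.98*|4.8406| = -20.2308


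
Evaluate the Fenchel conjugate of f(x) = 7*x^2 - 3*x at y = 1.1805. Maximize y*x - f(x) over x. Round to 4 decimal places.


f*(y) = sup_x {y*x - a*x^2 - b*x} = sup_x {(y-b)*x - a*x^2}
FOC: (y - b) - 2a*x = 0 => x* = (y - b)/(2a)
x* = (1.1805 + 3)/(2*7) = 0.2986
f*(1.1805) = (y-b)^2/(4a) = (1.1805 + 3)^2/(4*7)
= 17.4766/28 = 0.6242


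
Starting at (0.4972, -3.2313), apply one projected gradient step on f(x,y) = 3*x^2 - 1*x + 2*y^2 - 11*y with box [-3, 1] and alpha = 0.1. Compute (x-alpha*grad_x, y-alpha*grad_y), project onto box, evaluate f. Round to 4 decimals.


Step 1: Compute gradient at (0.4972, -3.2313).
grad_x = 2*3*0.4972 - 1 = 1.9832
grad_y = 2*2*-3.2313 - 11 = -23.9252
Step 2: Gradient step.
x_raw = 0.4972 - 0.1*1.9832 = 0.2989
y_raw = -3.2313 - 0.1*-23.9252 = -0.8388
Step 3: Project onto [-3, 1].
x_proj = clip(0.2989) = 0.2989
y_proj = clip(-0.8388) = -0.8388
Step 4: Evaluate f.
f(0.2989, -0.8388) = 10.6028


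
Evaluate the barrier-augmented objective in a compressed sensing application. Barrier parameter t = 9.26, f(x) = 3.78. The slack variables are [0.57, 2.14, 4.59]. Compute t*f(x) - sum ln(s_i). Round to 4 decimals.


Step 1: Compute log-barrier.
ln values: [-0.5621, 0.7608, 1.5239]
phi = -(-0.5621 + 0.7608 + 1.5239) = -1.7226
Step 2: Compute augmented objective.
t*f(x) = 9.26*3.78 = 35.0028
Total = 35.0028 - 1.7226 = 33.2802


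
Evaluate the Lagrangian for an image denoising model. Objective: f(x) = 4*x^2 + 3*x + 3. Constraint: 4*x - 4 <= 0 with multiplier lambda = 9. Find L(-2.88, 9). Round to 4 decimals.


Step 1: Evaluate f(x).
f(-2.88) = 4*(-2.88)^2 + 3*(-2.88) + 3 = 27.5376
Step 2: Evaluate g(x).
g(-2.88) = 4*-2.88 - 4 = -15.52
Step 3: Compute Lagrangian.
L = 27.5376 + 9*-15.52 = -112.1424


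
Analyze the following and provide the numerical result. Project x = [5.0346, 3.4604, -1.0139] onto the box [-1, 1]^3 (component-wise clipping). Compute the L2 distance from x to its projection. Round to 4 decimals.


Project each component onto [-1, 1].
clip(5.0346) = 1.0, clip(3.4604) = 1.0, clip(-1.0139) = -1.0
Projection = [1.0, 1.0, -1.0]
Squared diffs: [16.278, 6.0536, 0.0002]
Distance = sqrt(22.3318) = 4.7256


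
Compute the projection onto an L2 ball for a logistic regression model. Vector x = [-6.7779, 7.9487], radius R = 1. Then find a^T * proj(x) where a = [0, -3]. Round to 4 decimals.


Step 1: Compute ||x|| (intermediates to 6 decimals).
||x|| = sqrt((-6.7779)^2 + 7.9487^2) = 10.446136
Step 2: Project.
Since ||x|| > R, scale = R/||x|| = 1/10.446136 = 0.095729, proj(x) = scale * x
proj(x) = [-0.648842, 0.760921]
Step 3: Dot product.
a^T * proj(x) = 0*(-0.648842) - 3*0.760921 = -2.2828


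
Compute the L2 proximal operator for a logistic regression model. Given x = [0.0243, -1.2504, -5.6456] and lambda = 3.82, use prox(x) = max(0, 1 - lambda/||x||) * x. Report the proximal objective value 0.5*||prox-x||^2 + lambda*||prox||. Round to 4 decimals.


Step 1: Compute ||x||.
||x|| = 5.7825
Step 2: Compute scaling factor.
scale = max(0, 1 - 3.82/5.7825) = 0.3394
Step 3: prox(x) = [0.0082, -0.4244, -1.916]
||prox(x)|| = 1.9625
Step 4: Proximal objective.
0.5*||prox-x||^2 = 7.2962
lambda*||prox|| = 7.4968
Total = 14.7928


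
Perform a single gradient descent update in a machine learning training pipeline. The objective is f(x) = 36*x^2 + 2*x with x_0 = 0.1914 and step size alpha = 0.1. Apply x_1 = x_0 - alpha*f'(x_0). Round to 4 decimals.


We compute the gradient at x_0 and apply the update.
f'(x) = 72*x + 2
f'(0.1914) = 72*0.1914 + 2 = 15.7808
x_1 = 0.1914 - 0.1*15.7808 = -1.3867


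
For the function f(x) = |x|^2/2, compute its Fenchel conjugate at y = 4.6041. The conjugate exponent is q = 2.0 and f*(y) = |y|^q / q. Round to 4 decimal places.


The conjugate exponent q satisfies 1/p + 1/q = 1.
p = 2, so q = 2/(2 - 1) = 2.0
|y|^q = 4.6041^2.0 = 21.1977
f*(4.6041) = 21.1977 / 2.0 = 10.5989


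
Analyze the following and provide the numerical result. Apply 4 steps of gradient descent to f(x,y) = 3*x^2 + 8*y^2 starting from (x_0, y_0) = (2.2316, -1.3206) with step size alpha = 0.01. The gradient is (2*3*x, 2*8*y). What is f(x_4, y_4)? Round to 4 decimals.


Gradient descent on f(x,y) = 3*x^2 + 8*y^2.
Starting point: (2.2316, -1.3206), alpha = 0.01
Step 1: grad_x = 2*3*2.2316 = 13.3896, grad_y = 2*8*-1.3206 = -21.1296
  x_1 = 2.2316 - 0.01*13.3896 = 2.0977
  y_1 = -1.3206 - 0.01*-21.1296 = -1.1093
Step 2: grad_x = 2*3*2.0977 = 12.5862, grad_y = 2*8*-1.1093 = -17.7489
  x_2 = 2.0977 - 0.01*12.5862 = 1.9718
  y_2 = -1.1093 - 0.01*-17.7489 = -0.9318
Step 3: grad_x = 2*3*1.9718 = 11.8311, grad_y = 2*8*-0.9318 = -14.909
  x_3 = 1.9718 - 0.01*11.8311 = 1.8535
  y_3 = -0.9318 - 0.01*-14.909 = -0.7827
Step 4: grad_x = 2*3*1.8535 = 11.1212, grad_y = 2*8*-0.7827 = -12.5236
  x_4 = 1.8535 - 0.01*11.1212 = 1.7423
  y_4 = -0.7827 - 0.01*-12.5236 = -0.6575
f(1.7423, -0.6575) = 3*1.7423^2 + 8*(-0.6575)^2 = 12.5654


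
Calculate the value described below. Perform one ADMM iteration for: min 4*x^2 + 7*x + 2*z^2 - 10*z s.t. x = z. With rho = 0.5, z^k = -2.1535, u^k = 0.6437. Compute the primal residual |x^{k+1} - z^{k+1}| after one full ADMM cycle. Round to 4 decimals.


ADMM iteration with rho = 0.5, z^k = -2.1535, u^k = 0.6437
Step 1: x-update.
Minimize 4*x^2 + 7*x + (0.5/2)*(x + 2.1535 + 0.6437)^2
FOC: (2*4 + 0.5)*x = -7 + 0.5*(-2.1535 - 0.6437)
x^{k+1} = -0.9881
Step 2: z-update.
Minimize 2*z^2 - 10*z + (0.5/2)*(-0.9881 - z + 0.6437)^2
FOC: (2*2 + 0.5)*z = 10 + 0.5*(-0.9881 + 0.6437)
z^{k+1} = 2.184
Step 3: u-update.
u^{k+1} = 0.6437 - 0.9881 - 2.184 = -2.5283
Step 4: Primal residual = |-0.9881 - 2.184| = 3.172


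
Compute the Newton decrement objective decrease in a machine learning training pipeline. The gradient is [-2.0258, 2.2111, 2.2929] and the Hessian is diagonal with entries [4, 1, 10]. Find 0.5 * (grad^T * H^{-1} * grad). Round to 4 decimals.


Step 1: H is diagonal, so H^(-1) * g = [-0.5065, 2.2111, 0.2293].
Step 2: g^T H^(-1) g = sum_i g_i^2 / H_ii
  = (-2.0258)^2/4 + (2.2111)^2/1 + (2.2929)^2/10
  = 1.026 + 4.889 + 0.5257 = 6.4407
Step 3: Objective decrease = 0.5 * g^T H^(-1) g = 3.2203


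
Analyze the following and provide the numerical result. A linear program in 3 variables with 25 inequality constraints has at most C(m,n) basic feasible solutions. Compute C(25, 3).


Each vertex corresponds to some choice of n active constraints out of m, so the number of vertices is at most C(m, n) = m! / (n!(m-n)!).
m = 25, n = 3
Numerator: 25 * 24 * 23
Denominator: 3! = 6
C(25, 3) = 2300


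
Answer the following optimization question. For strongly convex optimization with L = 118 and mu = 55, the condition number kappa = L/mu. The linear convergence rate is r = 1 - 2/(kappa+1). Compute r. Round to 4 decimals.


Step 1: Compute the condition number.
kappa = L/mu = 118/55 = 2.1455
Step 2: Compute the convergence rate.
r = 1 - 2/(kappa + 1) = 1 - 2*mu/(L + mu) = (L - mu)/(L + mu) = 63/173 = 0.3642


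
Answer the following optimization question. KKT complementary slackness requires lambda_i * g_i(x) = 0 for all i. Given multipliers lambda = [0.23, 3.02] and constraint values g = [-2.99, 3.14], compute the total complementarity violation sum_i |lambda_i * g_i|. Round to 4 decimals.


KKT complementary slackness check:
lambda_1 * g_1 = 0.23 * -2.99 = -0.6877
lambda_2 * g_2 = 3.02 * 3.14 = 9.4828
Total violation = 0.6877 + 9.4828 = 10.1705


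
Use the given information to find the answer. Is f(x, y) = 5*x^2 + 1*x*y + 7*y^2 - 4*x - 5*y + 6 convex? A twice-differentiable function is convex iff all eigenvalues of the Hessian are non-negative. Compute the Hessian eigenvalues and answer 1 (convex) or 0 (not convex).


The Hessian of f(x,y) = 5*x^2 + 1*x*y + 7*y^2 - 4*x - 5*y + 6 is:
H = [[10, 1], [1, 14]]
Trace = 10 + 14 = 24
Determinant = 10*14 - (1)^2 = 139
Discriminant = (24)^2 - 4*139 = 20.0
Eigenvalues: lambda_1 = 9.7639, lambda_2 = 14.2361
The function is convex.

1


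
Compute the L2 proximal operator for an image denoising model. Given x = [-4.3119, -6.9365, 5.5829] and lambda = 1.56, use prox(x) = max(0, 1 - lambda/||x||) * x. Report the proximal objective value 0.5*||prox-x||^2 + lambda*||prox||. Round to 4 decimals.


Step 1: Compute ||x||.
||x|| = 9.8932
Step 2: Compute scaling factor.
scale = max(0, 1 - 1.56/9.8932) = 0.8423
Step 3: prox(x) = [-3.632, -5.8427, 4.7026]
||prox(x)|| = 8.3332
Step 4: Proximal objective.
0.5*||prox-x||^2 = 1.2168
lambda*||prox|| = 12.9998
Total = 14.2167


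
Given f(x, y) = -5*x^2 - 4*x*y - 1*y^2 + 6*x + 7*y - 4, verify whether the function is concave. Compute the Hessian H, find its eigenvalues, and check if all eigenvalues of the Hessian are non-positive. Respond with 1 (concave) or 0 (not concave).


The Hessian of f(x,y) = -5*x^2 - 4*x*y - 1*y^2 + 6*x + 7*y - 4 is:
H = [[-10, -4], [-4, -2]]
Trace = -10 - 2 = -12
Determinant = -10*-2 - (-4)^2 = 4
Discriminant = (-12)^2 - 4*4 = 128.0
Eigenvalues: lambda_1 = -11.6569, lambda_2 = -0.3431
The function is concave.

1


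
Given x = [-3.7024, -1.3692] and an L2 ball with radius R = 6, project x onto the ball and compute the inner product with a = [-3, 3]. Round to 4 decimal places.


Step 1: Compute ||x|| (intermediates to 6 decimals).
||x|| = sqrt((-3.7024)^2 + (-1.3692)^2) = 3.947464
Step 2: Project.
Since ||x|| <= R, proj = x (no scaling needed).
proj(x) = [-3.7024, -1.3692]
Step 3: Dot product.
a^T * proj(x) = -3*(-3.7024) + 3*(-1.3692) = 6.9996


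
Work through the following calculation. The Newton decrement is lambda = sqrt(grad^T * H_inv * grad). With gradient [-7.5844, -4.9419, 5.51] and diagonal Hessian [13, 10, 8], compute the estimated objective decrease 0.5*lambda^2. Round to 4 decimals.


Step 1: H is diagonal, so H^(-1) * g = [-0.5834, -0.4942, 0.6888].
Step 2: g^T H^(-1) g = sum_i g_i^2 / H_ii
  = (-7.5844)^2/13 + (-4.9419)^2/10 + (5.51)^2/8
  = 4.4249 + 2.4422 + 3.795 = 10.6621
Step 3: Objective decrease = 0.5 * g^T H^(-1) g = 5.3311


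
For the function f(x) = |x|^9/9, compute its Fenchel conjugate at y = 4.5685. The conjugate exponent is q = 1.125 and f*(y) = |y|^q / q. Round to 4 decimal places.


The conjugate exponent q satisfies 1/p + 1/q = 1.
p = 9, so q = 9/(9 - 1) = 1.125
|y|^q = 4.5685^1.125 = 5.5239
f*(4.5685) = 5.5239 / 1.125 = 4.9101


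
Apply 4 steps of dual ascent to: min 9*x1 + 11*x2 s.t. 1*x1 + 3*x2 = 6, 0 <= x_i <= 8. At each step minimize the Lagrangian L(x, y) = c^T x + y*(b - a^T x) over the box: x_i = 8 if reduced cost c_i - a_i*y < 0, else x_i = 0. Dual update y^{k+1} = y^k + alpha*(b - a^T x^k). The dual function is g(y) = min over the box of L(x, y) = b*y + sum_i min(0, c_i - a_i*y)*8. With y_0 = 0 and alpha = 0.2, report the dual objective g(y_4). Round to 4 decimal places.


Dual ascent for LP: min 9*x1 + 11*x2, 1*x1 + 3*x2 = 6, 0 <= x_i <= 8
Step 1: y^k = 0.0, reduced costs: (9.0, 11.0)
  x^k = (0.0, 0.0), subgradient = b - a^T x = 6.0
  y^{k+1} = 0.0 + 0.2*6.0 = 1.2
Step 2: y^k = 1.2, reduced costs: (7.8, 7.4)
  x^k = (0.0, 0.0), subgradient = b - a^T x = 6.0
  y^{k+1} = 1.2 + 0.2*6.0 = 2.4
Step 3: y^k = 2.4, reduced costs: (6.6, 3.8)
  x^k = (0.0, 0.0), subgradient = b - a^T x = 6.0
  y^{k+1} = 2.4 + 0.2*6.0 = 3.6
Step 4: y^k = 3.6, reduced costs: (5.4, 0.2)
  x^k = (0.0, 0.0), subgradient = b - a^T x = 6.0
  y^{k+1} = 3.6 + 0.2*6.0 = 4.8
Dual objective at y_4 = 4.8: reduced costs (4.2, -3.4), box minimizer x = (0.0, 8.0)
g(y_4) = b*y + (c1 - a1*y)*x1 + (c2 - a2*y)*x2 = 6*4.8 + 4.2*0.0 + (-3.4)*8.0 = 28.8 + 0.0 - 27.2 = 1.6


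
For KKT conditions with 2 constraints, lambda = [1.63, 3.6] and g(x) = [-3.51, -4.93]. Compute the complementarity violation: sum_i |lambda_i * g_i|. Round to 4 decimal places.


KKT complementary slackness check:
lambda_1 * g_1 = 1.63 * -3.51 = -5.7213
lambda_2 * g_2 = 3.6 * -4.93 = -17.748
Total violation = 5.7213 + 17.748 = 23.4693


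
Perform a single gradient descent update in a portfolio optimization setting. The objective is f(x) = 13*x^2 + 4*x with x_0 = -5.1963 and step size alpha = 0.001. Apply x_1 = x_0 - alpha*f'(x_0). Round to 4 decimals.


We compute the gradient at x_0 and apply the update.
f'(x) = 26*x + 4
f'(-5.1963) = 26*-5.1963 + 4 = -131.1038
x_1 = -5.1963 - 0.001*-131.1038 = -5.0652


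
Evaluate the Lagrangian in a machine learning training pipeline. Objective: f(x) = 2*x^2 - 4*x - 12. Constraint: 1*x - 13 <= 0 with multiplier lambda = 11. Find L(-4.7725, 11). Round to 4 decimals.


Step 1: Evaluate f(x).
f(-4.7725) = 2*(-4.7725)^2 - 4*(-4.7725) - 12 = 52.6435
Step 2: Evaluate g(x).
g(-4.7725) = 1*-4.7725 - 13 = -17.7725
Step 3: Compute Lagrangian.
L = 52.6435 + 11*-17.7725 = -142.854


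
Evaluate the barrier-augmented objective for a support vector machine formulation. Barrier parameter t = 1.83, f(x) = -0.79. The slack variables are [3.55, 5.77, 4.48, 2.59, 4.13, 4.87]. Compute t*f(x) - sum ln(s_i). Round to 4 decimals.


Step 1: Compute log-barrier.
ln values: [1.2669, 1.7527, 1.4996, 0.9517, 1.4183, 1.5831]
phi = -(1.2669 + 1.7527 + 1.4996 + 0.9517 + 1.4183 + 1.5831) = -8.4723
Step 2: Compute augmented objective.
t*f(x) = 1.83*-0.79 = -1.4457
Total = -1.4457 - 8.4723 = -9.918


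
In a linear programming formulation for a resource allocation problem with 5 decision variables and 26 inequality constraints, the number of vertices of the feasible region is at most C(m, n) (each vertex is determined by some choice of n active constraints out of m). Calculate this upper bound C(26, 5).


Each vertex corresponds to some choice of n active constraints out of m, so the number of vertices is at most C(m, n) = m! / (n!(m-n)!).
m = 26, n = 5
Numerator: 26 * 25 * 24 * 23 * 22
Denominator: 5! = 120
C(26, 5) = 65780


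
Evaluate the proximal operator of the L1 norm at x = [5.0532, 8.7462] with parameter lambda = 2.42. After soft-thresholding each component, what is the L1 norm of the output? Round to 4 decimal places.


Soft-thresholding with lambda = 2.42:
prox(5.0532) = sign(5.0532)*max(|5.0532| - 2.42, 0) = 2.6332
prox(8.7462) = sign(8.7462)*max(|8.7462| - 2.42, 0) = 6.3262
prox(x) = [2.6332, 6.3262]
||prox(x)||_1 = 2.6332 + 6.3262 = 8.9594


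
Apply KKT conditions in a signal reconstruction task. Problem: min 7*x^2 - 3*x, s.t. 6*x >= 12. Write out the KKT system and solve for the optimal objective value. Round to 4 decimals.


Step 1: Try lambda = 0 (constraint inactive).
x_unc = 3/(2*7) = 0.2143
Check: 6*0.2143 = 1.2858 < 12 -- violated!
Step 2: Constraint must be active: 6*x = 12
x* = 12/6 = 2.0
lambda = (2*7*2.0 - 3)/6 = 4.1667
Step 3: Compute optimal value.
f(x*) = 7*2.0^2 - 3*2.0 = 22.0


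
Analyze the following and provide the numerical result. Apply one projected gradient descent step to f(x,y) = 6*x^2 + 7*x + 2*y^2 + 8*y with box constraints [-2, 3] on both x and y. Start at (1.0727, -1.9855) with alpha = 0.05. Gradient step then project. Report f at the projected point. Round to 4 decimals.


Step 1: Compute gradient at (1.0727, -1.9855).
grad_x = 2*6*1.0727 + 7 = 19.8724
grad_y = 2*2*-1.9855 + 8 = 0.058
Step 2: Gradient step.
x_raw = 1.0727 - 0.05*19.8724 = 0.0791
y_raw = -1.9855 - 0.05*0.058 = -1.9884
Step 3: Project onto [-2, 3].
x_proj = clip(0.0791) = 0.0791
y_proj = clip(-1.9884) = -1.9884
Step 4: Evaluate f.
f(0.0791, -1.9884) = -7.4086


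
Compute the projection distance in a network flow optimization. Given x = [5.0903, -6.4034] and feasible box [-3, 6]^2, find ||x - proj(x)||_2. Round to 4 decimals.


Project each component onto [-3, 6].
clip(5.0903) = 5.0903, clip(-6.4034) = -3.0
Projection = [5.0903, -3.0]
Squared diffs: [0.0, 11.5831]
Distance = sqrt(11.5831) = 3.4034


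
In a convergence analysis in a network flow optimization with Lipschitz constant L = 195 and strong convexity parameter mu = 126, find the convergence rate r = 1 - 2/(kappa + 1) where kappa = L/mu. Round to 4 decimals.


Step 1: Compute the condition number.
kappa = L/mu = 195/126 = 1.5476
Step 2: Compute the convergence rate.
r = 1 - 2/(kappa + 1) = 1 - 2*mu/(L + mu) = (L - mu)/(L + mu) = 69/321 = 0.215


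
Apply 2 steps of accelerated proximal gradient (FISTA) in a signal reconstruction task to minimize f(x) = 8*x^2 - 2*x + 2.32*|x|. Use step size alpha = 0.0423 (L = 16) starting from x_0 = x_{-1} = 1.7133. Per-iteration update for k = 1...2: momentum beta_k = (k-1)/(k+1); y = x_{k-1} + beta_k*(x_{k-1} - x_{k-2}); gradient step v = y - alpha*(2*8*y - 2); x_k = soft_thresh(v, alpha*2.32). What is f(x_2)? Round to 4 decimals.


FISTA on f(x) = 8*x^2 - 2*x + 2.32*|x|
L = 16, alpha = 0.0423
Iteration 1: beta = 0.0, y = 1.7133 + 0.0*(1.7133 - 1.7133) = 1.7133
  grad(y) = 25.4128, v = y - alpha*grad = 0.6383
  prox(v) = soft_thresh(0.6383, 0.0981) = 0.5402
Iteration 2: beta = 0.3333, y = 0.5402 + 0.3333*(0.5402 - 1.7133) = 0.1492
  grad(y) = 0.3867, v = y - alpha*grad = 0.1328
  prox(v) = soft_thresh(0.1328, 0.0981) = 0.0347
f(x_2) = 8*0.0347^2 - 2*0.0347 + 2.32*|0.0347| = 0.0207


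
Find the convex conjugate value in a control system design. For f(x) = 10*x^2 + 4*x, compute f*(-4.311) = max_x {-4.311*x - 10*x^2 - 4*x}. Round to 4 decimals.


f*(y) = sup_x {y*x - a*x^2 - b*x} = sup_x {(y-b)*x - a*x^2}
FOC: (y - b) - 2a*x = 0 => x* = (y - b)/(2a)
x* = (-4.311 - 4)/(2*10) = -0.4156
f*(-4.311) = (y-b)^2/(4a) = (-4.311 - 4)^2/(4*10)
= 69.0727/40 = 1.7268


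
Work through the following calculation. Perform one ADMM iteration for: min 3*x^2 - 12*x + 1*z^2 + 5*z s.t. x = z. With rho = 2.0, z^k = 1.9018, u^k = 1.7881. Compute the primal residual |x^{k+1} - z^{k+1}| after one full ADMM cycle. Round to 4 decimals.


ADMM iteration with rho = 2.0, z^k = 1.9018, u^k = 1.7881
Step 1: x-update.
Minimize 3*x^2 - 12*x + (2.0/2)*(x - 1.9018 + 1.7881)^2
FOC: (2*3 + 2.0)*x = 12 + 2.0*(1.9018 - 1.7881)
x^{k+1} = 1.5284
Step 2: z-update.
Minimize 1*z^2 + 5*z + (2.0/2)*(1.5284 - z + 1.7881)^2
FOC: (2*1 + 2.0)*z = -5 + 2.0*(1.5284 + 1.7881)
z^{k+1} = 0.4083
Step 3: u-update.
u^{k+1} = 1.7881 + 1.5284 - 0.4083 = 2.9083
Step 4: Primal residual = |1.5284 - 0.4083| = 1.1202


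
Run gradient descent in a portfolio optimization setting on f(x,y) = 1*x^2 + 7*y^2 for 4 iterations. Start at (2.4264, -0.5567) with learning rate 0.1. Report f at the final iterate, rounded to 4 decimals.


Gradient descent on f(x,y) = 1*x^2 + 7*y^2.
Starting point: (2.4264, -0.5567), alpha = 0.1
Step 1: grad_x = 2*1*2.4264 = 4.8528, grad_y = 2*7*-0.5567 = -7.7938
  x_1 = 2.4264 - 0.1*4.8528 = 1.9411
  y_1 = -0.5567 - 0.1*-7.7938 = 0.2227
Step 2: grad_x = 2*1*1.9411 = 3.8822, grad_y = 2*7*0.2227 = 3.1175
  x_2 = 1.9411 - 0.1*3.8822 = 1.5529
  y_2 = 0.2227 - 0.1*3.1175 = -0.0891
Step 3: grad_x = 2*1*1.5529 = 3.1058, grad_y = 2*7*-0.0891 = -1.247
  x_3 = 1.5529 - 0.1*3.1058 = 1.2423
  y_3 = -0.0891 - 0.1*-1.247 = 0.0356
Step 4: grad_x = 2*1*1.2423 = 2.4846, grad_y = 2*7*0.0356 = 0.4988
  x_4 = 1.2423 - 0.1*2.4846 = 0.9939
  y_4 = 0.0356 - 0.1*0.4988 = -0.0143
f(0.9939, -0.0143) = 1*0.9939^2 + 7*(-0.0143)^2 = 0.9892


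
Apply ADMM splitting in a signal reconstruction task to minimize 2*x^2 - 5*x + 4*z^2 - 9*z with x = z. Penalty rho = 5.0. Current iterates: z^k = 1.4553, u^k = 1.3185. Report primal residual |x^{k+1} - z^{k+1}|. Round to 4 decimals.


ADMM iteration with rho = 5.0, z^k = 1.4553, u^k = 1.3185
Step 1: x-update.
Minimize 2*x^2 - 5*x + (5.0/2)*(x - 1.4553 + 1.3185)^2
FOC: (2*2 + 5.0)*x = 5 + 5.0*(1.4553 - 1.3185)
x^{k+1} = 0.6316
Step 2: z-update.
Minimize 4*z^2 - 9*z + (5.0/2)*(0.6316 - z + 1.3185)^2
FOC: (2*4 + 5.0)*z = 9 + 5.0*(0.6316 + 1.3185)
z^{k+1} = 1.4423
Step 3: u-update.
u^{k+1} = 1.3185 + 0.6316 - 1.4423 = 0.5077
Step 4: Primal residual = |0.6316 - 1.4423| = 0.8108


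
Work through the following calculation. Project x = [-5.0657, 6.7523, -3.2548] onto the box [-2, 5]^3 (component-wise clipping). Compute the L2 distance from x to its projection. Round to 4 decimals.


Project each component onto [-2, 5].
clip(-5.0657) = -2.0, clip(6.7523) = 5.0, clip(-3.2548) = -2.0
Projection = [-2.0, 5.0, -2.0]
Squared diffs: [9.3985, 3.0706, 1.5745]
Distance = sqrt(14.0436) = 3.7475


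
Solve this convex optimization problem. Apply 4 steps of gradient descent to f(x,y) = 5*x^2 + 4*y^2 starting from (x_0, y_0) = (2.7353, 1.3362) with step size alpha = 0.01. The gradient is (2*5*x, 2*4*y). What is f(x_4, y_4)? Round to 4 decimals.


Gradient descent on f(x,y) = 5*x^2 + 4*y^2.
Starting point: (2.7353, 1.3362), alpha = 0.01
Step 1: grad_x = 2*5*2.7353 = 27.353, grad_y = 2*4*1.3362 = 10.6896
  x_1 = 2.7353 - 0.01*27.353 = 2.4618
  y_1 = 1.3362 - 0.01*10.6896 = 1.2293
Step 2: grad_x = 2*5*2.4618 = 24.6177, grad_y = 2*4*1.2293 = 9.8344
  x_2 = 2.4618 - 0.01*24.6177 = 2.2156
  y_2 = 1.2293 - 0.01*9.8344 = 1.131
Step 3: grad_x = 2*5*2.2156 = 22.1559, grad_y = 2*4*1.131 = 9.0477
  x_3 = 2.2156 - 0.01*22.1559 = 1.994
  y_3 = 1.131 - 0.01*9.0477 = 1.0405
Step 4: grad_x = 2*5*1.994 = 19.9403, grad_y = 2*4*1.0405 = 8.3239
  x_4 = 1.994 - 0.01*19.9403 = 1.7946
  y_4 = 1.0405 - 0.01*8.3239 = 0.9572
f(1.7946, 0.9572) = 5*1.7946^2 + 4*0.9572^2 = 19.7688


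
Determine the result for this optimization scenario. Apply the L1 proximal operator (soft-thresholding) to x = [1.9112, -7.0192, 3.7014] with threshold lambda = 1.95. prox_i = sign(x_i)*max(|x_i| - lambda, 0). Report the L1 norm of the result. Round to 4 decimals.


Soft-thresholding with lambda = 1.95:
prox(1.9112) = sign(1.9112)*max(|1.9112| - 1.95, 0) = 0.0
prox(-7.0192) = sign(-7.0192)*max(|-7.0192| - 1.95, 0) = -5.0692
prox(3.7014) = sign(3.7014)*max(|3.7014| - 1.95, 0) = 1.7514
prox(x) = [0.0, -5.0692, 1.7514]
||prox(x)||_1 = 0.0 + 5.0692 + 1.7514 = 6.8206


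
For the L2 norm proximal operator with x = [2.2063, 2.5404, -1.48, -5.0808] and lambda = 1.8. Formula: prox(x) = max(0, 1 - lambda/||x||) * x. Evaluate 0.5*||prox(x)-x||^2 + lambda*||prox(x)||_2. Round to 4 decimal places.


Step 1: Compute ||x||.
||x|| = 6.2711
Step 2: Compute scaling factor.
scale = max(0, 1 - 1.8/6.2711) = 0.713
Step 3: prox(x) = [1.573, 1.8112, -1.0552, -3.6224]
||prox(x)|| = 4.4711
Step 4: Proximal objective.
0.5*||prox-x||^2 = 1.62
lambda*||prox|| = 8.048
Total = 9.6679


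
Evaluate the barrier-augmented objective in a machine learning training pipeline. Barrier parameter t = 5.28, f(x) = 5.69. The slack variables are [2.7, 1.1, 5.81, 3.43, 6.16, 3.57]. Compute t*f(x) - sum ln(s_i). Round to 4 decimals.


Step 1: Compute log-barrier.
ln values: [0.9933, 0.0953, 1.7596, 1.2326, 1.8181, 1.2726]
phi = -(0.9933 + 0.0953 + 1.7596 + 1.2326 + 1.8181 + 1.2726) = -7.1713
Step 2: Compute augmented objective.
t*f(x) = 5.28*5.69 = 30.0432
Total = 30.0432 - 7.1713 = 22.8719


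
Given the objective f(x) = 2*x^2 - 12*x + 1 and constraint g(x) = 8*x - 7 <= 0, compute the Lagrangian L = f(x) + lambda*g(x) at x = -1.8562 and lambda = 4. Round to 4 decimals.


Step 1: Evaluate f(x).
f(-1.8562) = 2*(-1.8562)^2 - 12*(-1.8562) + 1 = 30.1654
Step 2: Evaluate g(x).
g(-1.8562) = 8*-1.8562 - 7 = -21.8496
Step 3: Compute Lagrangian.
L = 30.1654 + 4*-21.8496 = -57.233


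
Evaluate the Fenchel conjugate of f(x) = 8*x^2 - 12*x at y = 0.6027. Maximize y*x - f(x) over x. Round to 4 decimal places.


f*(y) = sup_x {y*x - a*x^2 - b*x} = sup_x {(y-b)*x - a*x^2}
FOC: (y - b) - 2a*x = 0 => x* = (y - b)/(2a)
x* = (0.6027 + 12)/(2*8) = 0.7877
f*(0.6027) = (y-b)^2/(4a) = (0.6027 + 12)^2/(4*8)
= 158.828/32 = 4.9634


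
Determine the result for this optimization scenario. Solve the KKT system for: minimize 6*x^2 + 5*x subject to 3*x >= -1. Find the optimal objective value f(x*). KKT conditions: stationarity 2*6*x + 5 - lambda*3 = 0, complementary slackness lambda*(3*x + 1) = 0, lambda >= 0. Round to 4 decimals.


Step 1: Try lambda = 0 (constraint inactive).
x_unc = -5/(2*6) = -0.4167
Check: 3*-0.4167 = -1.2501 < -1 -- violated!
Step 2: Constraint must be active: 3*x = -1
x* = -1/3 = -0.3333 (rounded; the exact value -1/3 is used below)
lambda = (2*6*(-1/3) + 5)/3 = 0.3333
Step 3: Compute optimal value.
f(x*) = 6*(-1/3)^2 + 5*(-1/3) = -1.0


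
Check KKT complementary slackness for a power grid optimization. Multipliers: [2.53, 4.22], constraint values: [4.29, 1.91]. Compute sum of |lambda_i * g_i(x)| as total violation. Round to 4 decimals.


KKT complementary slackness check:
lambda_1 * g_1 = 2.53 * 4.29 = 10.8537
lambda_2 * g_2 = 4.22 * 1.91 = 8.0602
Total violation = 10.8537 + 8.0602 = 18.9139


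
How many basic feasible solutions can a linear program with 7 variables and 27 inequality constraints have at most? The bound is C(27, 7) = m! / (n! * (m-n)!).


Each vertex corresponds to some choice of n active constraints out of m, so the number of vertices is at most C(m, n) = m! / (n!(m-n)!).
m = 27, n = 7
Numerator: 27 * 26 * 25 * 24 * 23 * 22 * 21
Denominator: 7! = 5040
C(27, 7) = 888030


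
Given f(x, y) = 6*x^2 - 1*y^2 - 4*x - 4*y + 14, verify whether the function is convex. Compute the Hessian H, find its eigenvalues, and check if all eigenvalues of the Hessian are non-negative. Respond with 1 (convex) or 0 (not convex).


The Hessian of f(x,y) = 6*x^2 - 1*y^2 - 4*x - 4*y + 14 is:
H = [[12, 0], [0, -2]]
Trace = 12 - 2 = 10
Determinant = 12*-2 - (0)^2 = -24
Discriminant = (10)^2 - 4*-24 = 196.0
Eigenvalues: lambda_1 = -2.0, lambda_2 = 12.0
The function is not convex.

0


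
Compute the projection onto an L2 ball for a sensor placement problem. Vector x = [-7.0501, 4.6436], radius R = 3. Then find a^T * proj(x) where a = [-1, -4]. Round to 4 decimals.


Step 1: Compute ||x|| (intermediates to 6 decimals).
||x|| = sqrt((-7.0501)^2 + 4.6436^2) = 8.441974
Step 2: Project.
Since ||x|| > R, scale = R/||x|| = 3/8.441974 = 0.355367, proj(x) = scale * x
proj(x) = [-2.505373, 1.650182]
Step 3: Dot product.
a^T * proj(x) = -1*(-2.505373) - 4*1.650182 = -4.0954


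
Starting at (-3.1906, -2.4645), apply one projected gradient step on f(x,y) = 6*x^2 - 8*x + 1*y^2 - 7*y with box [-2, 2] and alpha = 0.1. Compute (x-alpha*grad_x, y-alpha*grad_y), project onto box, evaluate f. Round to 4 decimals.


Step 1: Compute gradient at (-3.1906, -2.4645).
grad_x = 2*6*-3.1906 - 8 = -46.2872
grad_y = 2*1*-2.4645 - 7 = -11.929
Step 2: Gradient step.
x_raw = -3.1906 - 0.1*-46.2872 = 1.4381
y_raw = -2.4645 - 0.1*-11.929 = -1.2716
Step 3: Project onto [-2, 2].
x_proj = clip(1.4381) = 1.4381
y_proj = clip(-1.2716) = -1.2716
Step 4: Evaluate f.
f(1.4381, -1.2716) = 11.4223


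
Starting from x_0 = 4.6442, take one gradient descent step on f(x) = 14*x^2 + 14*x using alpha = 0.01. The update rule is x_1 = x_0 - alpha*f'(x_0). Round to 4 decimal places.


We compute the gradient at x_0 and apply the update.
f'(x) = 28*x + 14
f'(4.6442) = 28*4.6442 + 14 = 144.0376
x_1 = 4.6442 - 0.01*144.0376 = 3.2038


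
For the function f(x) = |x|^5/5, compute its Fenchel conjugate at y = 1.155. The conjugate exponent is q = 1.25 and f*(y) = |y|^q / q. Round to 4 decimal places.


The conjugate exponent q satisfies 1/p + 1/q = 1.
p = 5, so q = 5/(5 - 1) = 1.25
|y|^q = 1.155^1.25 = 1.1974
f*(1.155) = 1.1974 / 1.25 = 0.9579


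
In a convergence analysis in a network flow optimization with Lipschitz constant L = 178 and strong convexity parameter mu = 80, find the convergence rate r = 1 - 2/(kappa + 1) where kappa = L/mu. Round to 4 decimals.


Step 1: Compute the condition number.
kappa = L/mu = 178/80 = 2.225
Step 2: Compute the convergence rate.
r = 1 - 2/(kappa + 1) = 1 - 2*mu/(L + mu) = (L - mu)/(L + mu) = 98/258 = 0.3798


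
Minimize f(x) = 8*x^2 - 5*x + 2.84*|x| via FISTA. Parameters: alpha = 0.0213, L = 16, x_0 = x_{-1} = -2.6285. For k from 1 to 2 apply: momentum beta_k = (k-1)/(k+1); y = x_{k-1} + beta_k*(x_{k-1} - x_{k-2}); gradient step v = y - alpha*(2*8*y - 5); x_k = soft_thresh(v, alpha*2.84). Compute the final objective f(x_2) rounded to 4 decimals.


FISTA on f(x) = 8*x^2 - 5*x + 2.84*|x|
L = 16, alpha = 0.0213
Iteration 1: beta = 0.0, y = -2.6285 + 0.0*(-2.6285 + 2.6285) = -2.6285
  grad(y) = -47.056, v = y - alpha*grad = -1.6262
  prox(v) = soft_thresh(-1.6262, 0.0605) = -1.5657
Iteration 2: beta = 0.3333, y = -1.5657 + 0.3333*(-1.5657 + 2.6285) = -1.2115
  grad(y) = -24.3833, v = y - alpha*grad = -0.6921
  prox(v) = soft_thresh(-0.6921, 0.0605) = -0.6316
f(x_2) = 8*(-0.6316)^2 - 5*(-0.6316) + 2.84*|-0.6316| = 8.1431


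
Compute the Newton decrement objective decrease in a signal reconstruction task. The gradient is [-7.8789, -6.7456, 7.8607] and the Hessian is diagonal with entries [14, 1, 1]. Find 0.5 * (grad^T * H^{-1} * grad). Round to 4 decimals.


Step 1: H is diagonal, so H^(-1) * g = [-0.5628, -6.7456, 7.8607].
Step 2: g^T H^(-1) g = sum_i g_i^2 / H_ii
  = (-7.8789)^2/14 + (-6.7456)^2/1 + (7.8607)^2/1
  = 4.4341 + 45.5031 + 61.7906 = 111.7278
Step 3: Objective decrease = 0.5 * g^T H^(-1) g = 55.8639


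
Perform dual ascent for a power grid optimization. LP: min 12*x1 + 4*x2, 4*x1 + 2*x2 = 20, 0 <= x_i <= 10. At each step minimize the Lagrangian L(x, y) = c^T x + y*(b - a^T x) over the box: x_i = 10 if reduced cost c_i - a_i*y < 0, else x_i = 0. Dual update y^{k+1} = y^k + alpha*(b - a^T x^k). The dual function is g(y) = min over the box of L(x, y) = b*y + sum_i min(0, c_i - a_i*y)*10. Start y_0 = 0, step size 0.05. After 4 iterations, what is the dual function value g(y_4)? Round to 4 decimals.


Dual ascent for LP: min 12*x1 + 4*x2, 4*x1 + 2*x2 = 20, 0 <= x_i <= 10
Step 1: y^k = 0.0, reduced costs: (12.0, 4.0)
  x^k = (0.0, 0.0), subgradient = b - a^T x = 20.0
  y^{k+1} = 0.0 + 0.05*20.0 = 1.0
Step 2: y^k = 1.0, reduced costs: (8.0, 2.0)
  x^k = (0.0, 0.0), subgradient = b - a^T x = 20.0
  y^{k+1} = 1.0 + 0.05*20.0 = 2.0
Step 3: y^k = 2.0, reduced costs: (4.0, 0.0)
  x^k = (0.0, 0.0), subgradient = b - a^T x = 20.0
  y^{k+1} = 2.0 + 0.05*20.0 = 3.0
Step 4: y^k = 3.0, reduced costs: (0.0, -2.0)
  x^k = (0.0, 10.0), subgradient = b - a^T x = 0.0
  y^{k+1} = 3.0 + 0.05*0.0 = 3.0
Dual objective at y_4 = 3.0: reduced costs (0.0, -2.0), box minimizer x = (0.0, 10.0)
g(y_4) = b*y + (c1 - a1*y)*x1 + (c2 - a2*y)*x2 = 20*3.0 + 0.0*0.0 + (-2.0)*10.0 = 60.0 + 0.0 - 20.0 = 40.0


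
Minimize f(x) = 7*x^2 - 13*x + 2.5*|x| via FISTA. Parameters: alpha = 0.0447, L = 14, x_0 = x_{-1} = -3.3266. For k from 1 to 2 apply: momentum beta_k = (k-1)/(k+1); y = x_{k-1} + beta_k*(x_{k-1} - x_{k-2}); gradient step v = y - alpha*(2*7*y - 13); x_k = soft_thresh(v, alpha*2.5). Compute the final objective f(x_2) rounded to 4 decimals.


FISTA on f(x) = 7*x^2 - 13*x + 2.5*|x|
L = 14, alpha = 0.0447
Iteration 1: beta = 0.0, y = -3.3266 + 0.0*(-3.3266 + 3.3266) = -3.3266
  grad(y) = -59.5724, v = y - alpha*grad = -0.6637
  prox(v) = soft_thresh(-0.6637, 0.1118) = -0.552
Iteration 2: beta = 0.3333, y = -0.552 + 0.3333*(-0.552 + 3.3266) = 0.3729
  grad(y) = -7.7792, v = y - alpha*grad = 0.7206
  prox(v) = soft_thresh(0.7206, 0.1118) = 0.6089
f(x_2) = 7*0.6089^2 - 13*0.6089 + 2.5*|0.6089| = -3.7981


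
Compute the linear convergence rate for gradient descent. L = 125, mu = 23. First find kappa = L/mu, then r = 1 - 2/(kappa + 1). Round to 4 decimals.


Step 1: Compute the condition number.
kappa = L/mu = 125/23 = 5.4348
Step 2: Compute the convergence rate.
r = 1 - 2/(kappa + 1) = 1 - 2*mu/(L + mu) = (L - mu)/(L + mu) = 102/148 = 0.6892


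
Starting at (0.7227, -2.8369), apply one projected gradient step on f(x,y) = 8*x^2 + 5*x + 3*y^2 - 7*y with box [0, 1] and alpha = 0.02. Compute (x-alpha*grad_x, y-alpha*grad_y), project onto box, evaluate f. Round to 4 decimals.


Step 1: Compute gradient at (0.7227, -2.8369).
grad_x = 2*8*0.7227 + 5 = 16.5632
grad_y = 2*3*-2.8369 - 7 = -24.0214
Step 2: Gradient step.
x_raw = 0.7227 - 0.02*16.5632 = 0.3914
y_raw = -2.8369 - 0.02*-24.0214 = -2.3565
Step 3: Project onto [0, 1].
x_proj = clip(0.3914) = 0.3914
y_proj = clip(-2.3565) = 0.0
Step 4: Evaluate f.
f(0.3914, 0.0) = 3.183


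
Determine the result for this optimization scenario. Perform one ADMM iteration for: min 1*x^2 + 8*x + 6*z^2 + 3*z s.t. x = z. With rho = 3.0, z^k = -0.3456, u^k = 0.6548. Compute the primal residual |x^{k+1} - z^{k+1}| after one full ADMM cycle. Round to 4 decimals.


ADMM iteration with rho = 3.0, z^k = -0.3456, u^k = 0.6548
Step 1: x-update.
Minimize 1*x^2 + 8*x + (3.0/2)*(x + 0.3456 + 0.6548)^2
FOC: (2*1 + 3.0)*x = -8 + 3.0*(-0.3456 - 0.6548)
x^{k+1} = -2.2002
Step 2: z-update.
Minimize 6*z^2 + 3*z + (3.0/2)*(-2.2002 - z + 0.6548)^2
FOC: (2*6 + 3.0)*z = -3 + 3.0*(-2.2002 + 0.6548)
z^{k+1} = -0.5091
Step 3: u-update.
u^{k+1} = 0.6548 - 2.2002 + 0.5091 = -1.0364
Step 4: Primal residual = |-2.2002 + 0.5091| = 1.6912


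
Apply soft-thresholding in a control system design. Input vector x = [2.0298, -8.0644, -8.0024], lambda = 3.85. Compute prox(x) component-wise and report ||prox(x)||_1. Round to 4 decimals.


Soft-thresholding with lambda = 3.85:
prox(2.0298) = sign(2.0298)*max(|2.0298| - 3.85, 0) = 0.0
prox(-8.0644) = sign(-8.0644)*max(|-8.0644| - 3.85, 0) = -4.2144
prox(-8.0024) = sign(-8.0024)*max(|-8.0024| - 3.85, 0) = -4.1524
prox(x) = [0.0, -4.2144, -4.1524]
||prox(x)||_1 = 0.0 + 4.2144 + 4.1524 = 8.3668


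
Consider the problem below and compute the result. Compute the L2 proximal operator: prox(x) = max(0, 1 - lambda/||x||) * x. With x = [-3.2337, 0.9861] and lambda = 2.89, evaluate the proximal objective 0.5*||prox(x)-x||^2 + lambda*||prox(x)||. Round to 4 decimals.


Step 1: Compute ||x||.
||x|| = 3.3807
Step 2: Compute scaling factor.
scale = max(0, 1 - 2.89/3.3807) = 0.1452
Step 3: prox(x) = [-0.4694, 0.1431]
||prox(x)|| = 0.4907
Step 4: Proximal objective.
0.5*||prox-x||^2 = 4.1761
lambda*||prox|| = 1.4181
Total = 5.5942


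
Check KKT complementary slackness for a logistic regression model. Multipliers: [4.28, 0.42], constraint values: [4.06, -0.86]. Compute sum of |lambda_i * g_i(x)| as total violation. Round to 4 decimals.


KKT complementary slackness check:
lambda_1 * g_1 = 4.28 * 4.06 = 17.3768
lambda_2 * g_2 = 0.42 * -0.86 = -0.3612
Total violation = 17.3768 + 0.3612 = 17.738


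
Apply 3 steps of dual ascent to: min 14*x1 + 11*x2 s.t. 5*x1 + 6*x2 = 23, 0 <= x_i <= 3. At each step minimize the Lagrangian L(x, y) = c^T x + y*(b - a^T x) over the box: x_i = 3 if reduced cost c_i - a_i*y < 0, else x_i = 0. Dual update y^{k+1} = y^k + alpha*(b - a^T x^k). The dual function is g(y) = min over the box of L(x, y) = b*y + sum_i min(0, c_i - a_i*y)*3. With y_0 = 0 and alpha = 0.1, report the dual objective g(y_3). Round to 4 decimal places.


Dual ascent for LP: min 14*x1 + 11*x2, 5*x1 + 6*x2 = 23, 0 <= x_i <= 3
Step 1: y^k = 0.0, reduced costs: (14.0, 11.0)
  x^k = (0.0, 0.0), subgradient = b - a^T x = 23.0
  y^{k+1} = 0.0 + 0.1*23.0 = 2.3
Step 2: y^k = 2.3, reduced costs: (2.5, -2.8)
  x^k = (0.0, 3.0), subgradient = b - a^T x = 5.0
  y^{k+1} = 2.3 + 0.1*5.0 = 2.8
Step 3: y^k = 2.8, reduced costs: (0.0, -5.8)
  x^k = (0.0, 3.0), subgradient = b - a^T x = 5.0
  y^{k+1} = 2.8 + 0.1*5.0 = 3.3
Dual objective at y_3 = 3.3: reduced costs (-2.5, -8.8), box minimizer x = (3.0, 3.0)
g(y_3) = b*y + (c1 - a1*y)*x1 + (c2 - a2*y)*x2 = 23*3.3 + (-2.5)*3.0 + (-8.8)*3.0 = 75.9 - 7.5 - 26.4 = 42.0
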